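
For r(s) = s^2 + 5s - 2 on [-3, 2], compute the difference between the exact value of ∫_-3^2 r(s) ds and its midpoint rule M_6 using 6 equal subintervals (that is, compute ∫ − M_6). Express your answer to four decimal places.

0.2894

Exact integral: ∫_-3^2 r(s) ds ≈ -10.833333.
M_6 ≈ -11.122685.
Error ≈ -10.833333 − (-11.122685) ≈ 0.2894.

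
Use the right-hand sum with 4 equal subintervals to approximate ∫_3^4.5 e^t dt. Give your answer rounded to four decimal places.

83.8614

Δt = (4.5 − 3)/4 = 0.375.
Right endpoints: 3.375, 3.75, 4.125, 4.5.
f(3.375) ≈ 29.2243, f(3.75) ≈ 42.5211, f(4.125) ≈ 61.8678, f(4.5) ≈ 90.0171.
Sum = Δt · [f(3.375) + f(3.75) + f(4.125) + f(4.5)].
Sum ≈ 83.8614.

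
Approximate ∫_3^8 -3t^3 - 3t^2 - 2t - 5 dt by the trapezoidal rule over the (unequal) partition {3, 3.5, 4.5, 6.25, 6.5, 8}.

-3667.859375

Subinterval widths: 0.5, 1, 1.75, 0.25, 1.5.
f(3) = -119, f(3.5) = -177.375, f(4.5) = -348.125, f(6.25) = -867.109375, f(6.5) = -968.625, f(8) = -1749.
On each subinterval the trapezoid contributes (Δt_i/2)·[f(t_{i-1}) + f(t_i)].
Sum = -3667.859375.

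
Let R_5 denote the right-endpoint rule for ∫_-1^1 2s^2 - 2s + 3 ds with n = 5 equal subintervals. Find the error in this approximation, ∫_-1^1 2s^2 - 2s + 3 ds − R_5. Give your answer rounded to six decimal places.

Exact integral: ∫_-1^1 f(s) ds ≈ 7.33333333.
R_5 = 6.64.
Error ≈ 7.33333333 − 6.64 ≈ 0.693333.

0.693333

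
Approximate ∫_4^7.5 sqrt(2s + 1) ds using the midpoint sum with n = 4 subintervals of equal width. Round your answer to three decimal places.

12.336

Δs = (7.5 − 4)/4 = 0.875.
Midpoints: 4.4375, 5.3125, 6.1875, 7.0625.
f(4.4375) ≈ 3.142, f(5.3125) ≈ 3.410, f(6.1875) ≈ 3.657, f(7.0625) ≈ 3.889.
Sum = Δs · [f(4.4375) + f(5.3125) + f(6.1875) + f(7.0625)].
Sum ≈ 12.336.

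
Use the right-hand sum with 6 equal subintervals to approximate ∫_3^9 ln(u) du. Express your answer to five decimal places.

11.01007

Δu = (9 − 3)/6 = 1.
Right endpoints: 4, 5, 6, 7, 8, 9.
f(4) ≈ 1.38629, f(5) ≈ 1.60944, f(6) ≈ 1.79176, f(7) ≈ 1.94591, f(8) ≈ 2.07944, f(9) ≈ 2.19722.
Sum = Δu · [f(4) + f(5) + f(6) + ...].
Sum ≈ 11.01007.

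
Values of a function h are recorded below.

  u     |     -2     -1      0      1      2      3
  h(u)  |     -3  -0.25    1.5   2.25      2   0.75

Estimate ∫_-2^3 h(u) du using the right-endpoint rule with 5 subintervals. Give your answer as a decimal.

6.25

Δu = 1.
Sum = 1·[(-0.25) + 1.5 + 2.25 + 2 + 0.75] = 6.25.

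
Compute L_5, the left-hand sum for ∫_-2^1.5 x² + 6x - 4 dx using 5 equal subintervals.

Δx = (1.5 − (-2))/5 = 0.7.
Left endpoints: -2, -1.3, -0.6, 0.1, 0.8.
f(-2) = -12, f(-1.3) = -10.11, f(-0.6) = -7.24, f(0.1) = -3.39, f(0.8) = 1.44.
Sum = Δx · [f(-2) + f(-1.3) + f(-0.6) + f(0.1) + f(0.8)].
Sum = -21.91.

-21.91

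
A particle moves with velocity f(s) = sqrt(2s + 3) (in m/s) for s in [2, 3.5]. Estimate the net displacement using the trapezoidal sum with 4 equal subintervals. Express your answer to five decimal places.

Δs = (3.5 − 2)/4 = 0.375.
f(2) ≈ 2.64575, f(2.375) ≈ 2.78388, f(2.75) ≈ 2.91548, f(3.125) ≈ 3.04138, f(3.5) ≈ 3.16228.
T_4 = (Δs/2)·[f(s_0) + 2f(s_1) + 2f(s_2) + 2f(s_3) + f(s_4)].
Sum ≈ 4.36678.

4.36678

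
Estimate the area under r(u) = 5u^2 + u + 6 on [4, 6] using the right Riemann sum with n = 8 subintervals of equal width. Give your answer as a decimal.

288.1875

Δu = (6 − 4)/8 = 0.25.
Right endpoints: 4.25, 4.5, 4.75, 5, 5.25, 5.5, 5.75, 6.
r(4.25) = 100.5625, r(4.5) = 111.75, r(4.75) = 123.5625, r(5) = 136, r(5.25) = 149.0625, r(5.5) = 162.75, r(5.75) = 177.0625, r(6) = 192.
Sum = Δu · [r(4.25) + r(4.5) + r(4.75) + ...].
Sum = 288.1875.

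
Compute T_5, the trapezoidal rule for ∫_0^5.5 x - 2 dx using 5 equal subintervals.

4.125

Δx = (5.5 − 0)/5 = 1.1.
f(0) = -2, f(1.1) = -0.9, f(2.2) = 0.2, f(3.3) = 1.3, f(4.4) = 2.4, f(5.5) = 3.5.
T_5 = (Δx/2)·[f(x_0) + 2f(x_1) + ... + 2f(x_{4}) + f(x_5)].
Sum = 4.125.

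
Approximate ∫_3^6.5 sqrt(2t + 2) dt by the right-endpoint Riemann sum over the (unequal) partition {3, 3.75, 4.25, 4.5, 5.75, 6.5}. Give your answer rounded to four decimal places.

Subinterval widths: 0.75, 0.5, 0.25, 1.25, 0.75.
Right endpoints: 3.75, 4.25, 4.5, 5.75, 6.5.
f(3.75) ≈ 3.0822, f(4.25) ≈ 3.2404, f(4.5) ≈ 3.3166, f(5.75) ≈ 3.6742, f(6.5) ≈ 3.8730.
Sum = Σ Δt_i · f(t_i).
Sum ≈ 12.2585.

12.2585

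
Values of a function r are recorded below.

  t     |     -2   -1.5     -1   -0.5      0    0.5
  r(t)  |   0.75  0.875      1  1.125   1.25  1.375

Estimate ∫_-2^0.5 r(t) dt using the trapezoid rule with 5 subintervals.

2.65625

Δt = 0.5.
T_5 = (0.5/2)·[0.75 + 2·0.875 + 2·1 + 2·1.125 + 2·1.25 + 1.375] = 2.65625.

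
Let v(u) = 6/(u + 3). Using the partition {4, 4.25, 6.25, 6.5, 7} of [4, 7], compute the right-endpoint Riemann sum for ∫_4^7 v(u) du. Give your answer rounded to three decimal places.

1.962

Subinterval widths: 0.25, 2, 0.25, 0.5.
Right endpoints: 4.25, 6.25, 6.5, 7.
v(4.25) = 24/29, v(6.25) = 24/37, v(6.5) = 12/19, v(7) = 0.6.
Sum = Σ Δu_i · v(u_i).
Sum ≈ 1.962.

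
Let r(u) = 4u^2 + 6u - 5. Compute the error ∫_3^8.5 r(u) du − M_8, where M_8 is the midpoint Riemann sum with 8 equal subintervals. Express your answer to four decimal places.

Exact integral: ∫_3^8.5 r(u) du ≈ 945.083333.
M_8 ≈ 944.216797.
Error ≈ 945.083333 − 944.216797 ≈ 0.8665.

0.8665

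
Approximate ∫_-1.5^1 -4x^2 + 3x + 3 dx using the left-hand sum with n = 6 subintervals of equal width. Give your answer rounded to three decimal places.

-3.102

Δx = (1 − (-1.5))/6 = 5/12.
Left endpoints: -1.5, -13/12, -2/3, -0.25, 1/6, 7/12.
f(-1.5) = -10.5, f(-13/12) = -89/18, f(-2/3) = -7/9, f(-0.25) = 2, f(1/6) = 61/18, f(7/12) = 61/18.
Sum = Δx · [f(-1.5) + f(-13/12) + f(-2/3) + ...].
Sum ≈ -3.102.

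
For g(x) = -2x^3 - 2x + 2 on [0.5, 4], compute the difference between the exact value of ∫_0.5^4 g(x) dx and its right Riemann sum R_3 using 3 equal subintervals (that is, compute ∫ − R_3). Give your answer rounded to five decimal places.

Exact integral: ∫_0.5^4 g(x) dx = -136.71875.
R_3 ≈ -226.0416667.
Error ≈ -136.71875 − (-226.0416667) ≈ 89.32292.

89.32292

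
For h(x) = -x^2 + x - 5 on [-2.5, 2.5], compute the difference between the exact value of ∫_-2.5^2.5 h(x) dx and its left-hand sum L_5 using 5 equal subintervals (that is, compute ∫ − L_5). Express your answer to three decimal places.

3.333

Exact integral: ∫_-2.5^2.5 h(x) dx ≈ -35.41667.
L_5 = -38.75.
Error ≈ -35.41667 − (-38.75) ≈ 3.333.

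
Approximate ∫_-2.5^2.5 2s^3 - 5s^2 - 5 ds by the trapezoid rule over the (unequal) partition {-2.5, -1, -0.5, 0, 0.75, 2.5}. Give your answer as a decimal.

-82.0859375

Subinterval widths: 1.5, 0.5, 0.5, 0.75, 1.75.
f(-2.5) = -67.5, f(-1) = -12, f(-0.5) = -6.5, f(0) = -5, f(0.75) = -6.96875, f(2.5) = -5.
On each subinterval the trapezoid contributes (Δs_i/2)·[f(s_{i-1}) + f(s_i)].
Sum = -82.0859375.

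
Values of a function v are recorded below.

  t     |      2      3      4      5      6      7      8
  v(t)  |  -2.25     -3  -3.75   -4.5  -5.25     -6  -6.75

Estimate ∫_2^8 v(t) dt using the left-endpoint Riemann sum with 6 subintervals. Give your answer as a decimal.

Δt = 1.
Sum = 1·[(-2.25) + (-3) + (-3.75) + (-4.5) + (-5.25) + (-6)] = -24.75.

-24.75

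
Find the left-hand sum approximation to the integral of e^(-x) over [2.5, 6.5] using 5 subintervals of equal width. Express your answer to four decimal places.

Δx = (6.5 − 2.5)/5 = 0.8.
Left endpoints: 2.5, 3.3, 4.1, 4.9, 5.7.
f(2.5) ≈ 0.0821, f(3.3) ≈ 0.0369, f(4.1) ≈ 0.0166, f(4.9) ≈ 0.0074, f(5.7) ≈ 0.0033.
Sum = Δx · [f(2.5) + f(3.3) + f(4.1) + f(4.9) + f(5.7)].
Sum ≈ 0.1171.

0.1171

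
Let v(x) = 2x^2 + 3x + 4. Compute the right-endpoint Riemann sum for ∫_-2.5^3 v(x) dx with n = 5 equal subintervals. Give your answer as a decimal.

Δx = (3 − (-2.5))/5 = 1.1.
Right endpoints: -1.4, -0.3, 0.8, 1.9, 3.
v(-1.4) = 3.72, v(-0.3) = 3.28, v(0.8) = 7.68, v(1.9) = 16.92, v(3) = 31.
Sum = Δx · [v(-1.4) + v(-0.3) + v(0.8) + v(1.9) + v(3)].
Sum = 68.86.

68.86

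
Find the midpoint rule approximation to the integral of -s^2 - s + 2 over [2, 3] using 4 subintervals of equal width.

-6.828125

Δs = (3 − 2)/4 = 0.25.
Midpoints: 2.125, 2.375, 2.625, 2.875.
f(2.125) = -4.640625, f(2.375) = -6.015625, f(2.625) = -7.515625, f(2.875) = -9.140625.
Sum = Δs · [f(2.125) + f(2.375) + f(2.625) + f(2.875)].
Sum = -6.828125.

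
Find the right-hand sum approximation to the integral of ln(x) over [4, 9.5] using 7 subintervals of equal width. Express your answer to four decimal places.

10.6745

Δx = (9.5 − 4)/7 = 11/14.
Right endpoints: 67/14, 39/7, 89/14, 50/7, 111/14, 61/7, 9.5.
f(67/14) ≈ 1.5656, f(39/7) ≈ 1.7177, f(89/14) ≈ 1.8496, f(50/7) ≈ 1.9661, f(111/14) ≈ 2.0705, f(61/7) ≈ 2.1650, f(9.5) ≈ 2.2513.
Sum = Δx · [f(67/14) + f(39/7) + f(89/14) + ...].
Sum ≈ 10.6745.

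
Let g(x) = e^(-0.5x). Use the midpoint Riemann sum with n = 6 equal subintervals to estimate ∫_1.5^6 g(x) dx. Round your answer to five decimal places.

0.84023

Δx = (6 − 1.5)/6 = 0.75.
Midpoints: 1.875, 2.625, 3.375, 4.125, 4.875, 5.625.
g(1.875) ≈ 0.39161, g(2.625) ≈ 0.26915, g(3.375) ≈ 0.18498, g(4.125) ≈ 0.12714, g(4.875) ≈ 0.08738, g(5.625) ≈ 0.06005.
Sum = Δx · [g(1.875) + g(2.625) + g(3.375) + ...].
Sum ≈ 0.84023.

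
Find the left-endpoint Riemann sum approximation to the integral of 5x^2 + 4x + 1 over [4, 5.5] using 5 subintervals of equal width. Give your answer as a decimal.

Δx = (5.5 − 4)/5 = 0.3.
Left endpoints: 4, 4.3, 4.6, 4.9, 5.2.
f(4) = 97, f(4.3) = 110.65, f(4.6) = 125.2, f(4.9) = 140.65, f(5.2) = 157.
Sum = Δx · [f(4) + f(4.3) + f(4.6) + f(4.9) + f(5.2)].
Sum = 189.15.

189.15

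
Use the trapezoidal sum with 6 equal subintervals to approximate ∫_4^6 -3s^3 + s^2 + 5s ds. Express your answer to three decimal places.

Δs = (6 − 4)/6 = 1/3.
f(4) = -156, f(13/3) = -611/3, f(14/3) = -2338/9, f(5) = -325, f(16/3) = -400, f(17/3) = -4369/9, f(6) = -582.
T_6 = (Δs/2)·[f(s_0) + 2f(s_1) + ... + 2f(s_{5}) + f(s_6)].
Sum ≈ -680.963.

-680.963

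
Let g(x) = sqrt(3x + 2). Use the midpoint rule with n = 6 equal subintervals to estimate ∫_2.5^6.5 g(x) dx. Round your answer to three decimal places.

Δx = (6.5 − 2.5)/6 = 2/3.
Midpoints: 17/6, 3.5, 25/6, 29/6, 5.5, 37/6.
g(17/6) ≈ 3.240, g(3.5) ≈ 3.536, g(25/6) ≈ 3.808, g(29/6) ≈ 4.062, g(5.5) ≈ 4.301, g(37/6) ≈ 4.528.
Sum = Δx · [g(17/6) + g(3.5) + g(25/6) + ...].
Sum ≈ 15.650.

15.650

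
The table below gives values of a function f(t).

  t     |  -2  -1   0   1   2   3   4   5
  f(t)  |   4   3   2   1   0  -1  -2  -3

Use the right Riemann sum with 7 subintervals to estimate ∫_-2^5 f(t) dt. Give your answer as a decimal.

0

Δt = 1.
Sum = 1·[3 + 2 + 1 + 0 + (-1) + (-2) + (-3)] = 0.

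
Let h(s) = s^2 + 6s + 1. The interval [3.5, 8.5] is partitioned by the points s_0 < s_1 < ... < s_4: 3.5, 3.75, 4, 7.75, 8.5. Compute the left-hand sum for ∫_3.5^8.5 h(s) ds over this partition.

Subinterval widths: 0.25, 0.25, 3.75, 0.75.
Left endpoints: 3.5, 3.75, 4, 7.75.
h(3.5) = 34.25, h(3.75) = 37.5625, h(4) = 41, h(7.75) = 107.5625.
Sum = Σ Δs_i · h(s_i).
Sum = 252.375.

252.375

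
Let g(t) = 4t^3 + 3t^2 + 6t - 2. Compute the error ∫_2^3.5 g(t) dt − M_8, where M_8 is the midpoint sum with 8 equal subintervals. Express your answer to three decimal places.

0.158

Exact integral: ∫_2^3.5 g(t) dt = 190.6875.
M_8 ≈ 190.52930.
Error ≈ 190.6875 − 190.52930 ≈ 0.158.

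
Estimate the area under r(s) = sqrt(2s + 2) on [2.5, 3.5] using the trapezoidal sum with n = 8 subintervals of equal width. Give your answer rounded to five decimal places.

2.82652

Δs = (3.5 − 2.5)/8 = 0.125.
r(2.5) ≈ 2.64575, r(2.625) ≈ 2.69258, r(2.75) ≈ 2.73861, r(2.875) ≈ 2.78388, r(3) ≈ 2.82843, r(3.125) ≈ 2.87228, r(3.25) ≈ 2.91548, r(3.375) ≈ 2.95804, r(3.5) ≈ 3.00000.
T_8 = (Δs/2)·[r(s_0) + 2r(s_1) + ... + 2r(s_{7}) + r(s_8)].
Sum ≈ 2.82652.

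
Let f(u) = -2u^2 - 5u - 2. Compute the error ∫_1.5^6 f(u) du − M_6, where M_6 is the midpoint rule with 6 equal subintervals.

-0.421875

Exact integral: ∫_1.5^6 f(u) du = -235.125.
M_6 = -234.703125.
Error = -235.125 − (-234.703125) = -0.421875.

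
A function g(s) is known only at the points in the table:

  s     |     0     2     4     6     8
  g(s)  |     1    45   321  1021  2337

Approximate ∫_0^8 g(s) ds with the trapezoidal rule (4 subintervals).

5112

Δs = 2.
T_4 = (2/2)·[1 + 2·45 + 2·321 + 2·1021 + 2337] = 5112.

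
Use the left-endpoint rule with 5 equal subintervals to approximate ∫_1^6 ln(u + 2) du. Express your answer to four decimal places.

7.8320

Δu = (6 − 1)/5 = 1.
Left endpoints: 1, 2, 3, 4, 5.
f(1) ≈ 1.0986, f(2) ≈ 1.3863, f(3) ≈ 1.6094, f(4) ≈ 1.7918, f(5) ≈ 1.9459.
Sum = Δu · [f(1) + f(2) + f(3) + f(4) + f(5)].
Sum ≈ 7.8320.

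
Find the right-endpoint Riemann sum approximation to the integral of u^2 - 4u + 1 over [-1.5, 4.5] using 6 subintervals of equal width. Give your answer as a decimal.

Δu = (4.5 − (-1.5))/6 = 1.
Right endpoints: -0.5, 0.5, 1.5, 2.5, 3.5, 4.5.
f(-0.5) = 3.25, f(0.5) = -0.75, f(1.5) = -2.75, f(2.5) = -2.75, f(3.5) = -0.75, f(4.5) = 3.25.
Sum = Δu · [f(-0.5) + f(0.5) + f(1.5) + ...].
Sum = -0.5.

-0.5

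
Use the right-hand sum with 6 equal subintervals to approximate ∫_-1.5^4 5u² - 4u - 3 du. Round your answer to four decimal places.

93.5700

Δu = (4 − (-1.5))/6 = 11/12.
Right endpoints: -7/12, 1/3, 1.25, 13/6, 37/12, 4.
f(-7/12) = 149/144, f(1/3) = -34/9, f(1.25) = -0.1875, f(13/6) = 425/36, f(37/12) = 4637/144, f(4) = 61.
Sum = Δu · [f(-7/12) + f(1/3) + f(1.25) + ...].
Sum ≈ 93.5700.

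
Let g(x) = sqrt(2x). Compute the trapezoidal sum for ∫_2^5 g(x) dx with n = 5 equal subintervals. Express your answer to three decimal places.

Δx = (5 − 2)/5 = 0.6.
g(2) ≈ 2.000, g(2.6) ≈ 2.280, g(3.2) ≈ 2.530, g(3.8) ≈ 2.757, g(4.4) ≈ 2.966, g(5) ≈ 3.162.
T_5 = (Δx/2)·[g(x_0) + 2g(x_1) + ... + 2g(x_{4}) + g(x_5)].
Sum ≈ 7.869.

7.869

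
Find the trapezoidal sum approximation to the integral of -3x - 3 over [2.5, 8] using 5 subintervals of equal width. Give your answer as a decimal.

Δx = (8 − 2.5)/5 = 1.1.
f(2.5) = -10.5, f(3.6) = -13.8, f(4.7) = -17.1, f(5.8) = -20.4, f(6.9) = -23.7, f(8) = -27.
T_5 = (Δx/2)·[f(x_0) + 2f(x_1) + ... + 2f(x_{4}) + f(x_5)].
Sum = -103.125.

-103.125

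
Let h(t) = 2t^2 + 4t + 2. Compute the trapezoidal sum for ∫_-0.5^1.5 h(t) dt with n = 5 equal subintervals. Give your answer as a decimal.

Δt = (1.5 − (-0.5))/5 = 0.4.
h(-0.5) = 0.5, h(-0.1) = 1.62, h(0.3) = 3.38, h(0.7) = 5.78, h(1.1) = 8.82, h(1.5) = 12.5.
T_5 = (Δt/2)·[h(t_0) + 2h(t_1) + ... + 2h(t_{4}) + h(t_5)].
Sum = 10.44.

10.44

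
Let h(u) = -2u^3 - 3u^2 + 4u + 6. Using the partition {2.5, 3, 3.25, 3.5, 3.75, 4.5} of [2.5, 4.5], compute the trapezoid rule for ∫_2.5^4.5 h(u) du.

Subinterval widths: 0.5, 0.25, 0.25, 0.25, 0.75.
h(2.5) = -34, h(3) = -63, h(3.25) = -81.34375, h(3.5) = -102.5, h(3.75) = -126.65625, h(4.5) = -219.
On each subinterval the trapezoid contributes (Δu_i/2)·[h(u_{i-1}) + h(u_i)].
Sum = -223.5390625.

-223.5390625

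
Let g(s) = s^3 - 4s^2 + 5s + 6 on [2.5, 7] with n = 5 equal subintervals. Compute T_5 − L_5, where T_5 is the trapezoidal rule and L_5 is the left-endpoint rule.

80.49375

T_5 = 294.08625.
L_5 = 213.5925.
T_5 − L_5 = 80.49375.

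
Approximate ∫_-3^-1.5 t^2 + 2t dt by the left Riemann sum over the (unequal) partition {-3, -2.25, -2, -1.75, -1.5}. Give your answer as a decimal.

Subinterval widths: 0.75, 0.25, 0.25, 0.25.
Left endpoints: -3, -2.25, -2, -1.75.
f(-3) = 3, f(-2.25) = 0.5625, f(-2) = 0, f(-1.75) = -0.4375.
Sum = Σ Δt_i · f(t_i).
Sum = 2.28125.

2.28125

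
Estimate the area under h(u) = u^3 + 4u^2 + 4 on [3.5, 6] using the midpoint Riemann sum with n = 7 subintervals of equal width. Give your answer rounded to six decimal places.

526.832749

Δu = (6 − 3.5)/7 = 5/14.
Midpoints: 103/28, 113/28, 123/28, 4.75, 143/28, 153/28, 163/28.
h(103/28) = 2368743/21952, h(113/28) = 2960833/21952, h(123/28) = 3643123/21952, h(4.75) = 201.421875, h(143/28) = 5302303/21952, h(153/28) = 6291193/21952, h(163/28) = 7394283/21952.
Sum = Δu · [h(103/28) + h(113/28) + h(123/28) + ...].
Sum ≈ 526.832749.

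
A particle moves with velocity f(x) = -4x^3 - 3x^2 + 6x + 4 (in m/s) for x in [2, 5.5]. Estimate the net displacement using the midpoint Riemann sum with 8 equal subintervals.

Δx = (5.5 − 2)/8 = 0.4375.
Midpoints: 2.21875, 2.65625, 3.09375, 3.53125, 3.96875, 4.40625, 4.84375, 5.28125.
f(2.21875) = -337071/8192, f(2.65625) = -624197/8192, f(3.09375) = -1020691/8192, f(3.53125) = -1543017/8192, f(3.96875) = -2207639/8192, f(4.40625) = -3031021/8192, f(4.84375) = -4029627/8192, f(5.28125) = -5219921/8192.
Sum = Δx · [f(2.21875) + f(2.65625) + f(3.09375) + ...].
Sum = -962.0078125.

-962.0078125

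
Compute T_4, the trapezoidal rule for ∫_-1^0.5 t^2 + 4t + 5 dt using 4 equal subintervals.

Δt = (0.5 − (-1))/4 = 0.375.
f(-1) = 2, f(-0.625) = 2.890625, f(-0.25) = 4.0625, f(0.125) = 5.515625, f(0.5) = 7.25.
T_4 = (Δt/2)·[f(t_0) + 2f(t_1) + 2f(t_2) + 2f(t_3) + f(t_4)].
Sum = 6.41015625.

6.41015625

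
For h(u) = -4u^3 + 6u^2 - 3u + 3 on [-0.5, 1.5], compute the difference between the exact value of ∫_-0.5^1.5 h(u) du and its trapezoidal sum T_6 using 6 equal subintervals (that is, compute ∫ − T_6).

Exact integral: ∫_-0.5^1.5 h(u) du = 5.
T_6 = 5.
Error = 5 − 5 = 0.

0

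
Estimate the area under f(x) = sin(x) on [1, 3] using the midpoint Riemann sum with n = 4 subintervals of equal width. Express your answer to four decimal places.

Δx = (3 − 1)/4 = 0.5.
Midpoints: 1.25, 1.75, 2.25, 2.75.
f(1.25) ≈ 0.9490, f(1.75) ≈ 0.9840, f(2.25) ≈ 0.7781, f(2.75) ≈ 0.3817.
Sum = Δx · [f(1.25) + f(1.75) + f(2.25) + f(2.75)].
Sum ≈ 1.5464.

1.5464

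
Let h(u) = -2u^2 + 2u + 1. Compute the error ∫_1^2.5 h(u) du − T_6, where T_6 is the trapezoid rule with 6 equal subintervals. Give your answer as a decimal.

Exact integral: ∫_1^2.5 h(u) du = -3.
T_6 = -3.03125.
Error = -3 − (-3.03125) = 0.03125.

0.03125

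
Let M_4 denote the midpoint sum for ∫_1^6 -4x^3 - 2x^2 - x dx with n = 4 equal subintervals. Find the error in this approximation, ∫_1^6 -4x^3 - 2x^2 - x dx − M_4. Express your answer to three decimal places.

Exact integral: ∫_1^6 f(x) dx ≈ -1455.83333.
M_4 = -1427.1875.
Error ≈ -1455.83333 − (-1427.1875) ≈ -28.646.

-28.646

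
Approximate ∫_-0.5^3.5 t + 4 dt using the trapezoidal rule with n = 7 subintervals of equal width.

Δt = (3.5 − (-0.5))/7 = 4/7.
f(-0.5) = 3.5, f(1/14) = 57/14, f(9/14) = 65/14, f(17/14) = 73/14, f(25/14) = 81/14, f(33/14) = 89/14, f(41/14) = 97/14, f(3.5) = 7.5.
T_7 = (Δt/2)·[f(t_0) + 2f(t_1) + ... + 2f(t_{6}) + f(t_7)].
Sum = 22.

22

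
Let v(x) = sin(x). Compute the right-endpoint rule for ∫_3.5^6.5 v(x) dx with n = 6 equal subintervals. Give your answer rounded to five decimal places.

-1.73155

Δx = (6.5 − 3.5)/6 = 0.5.
Right endpoints: 4, 4.5, 5, 5.5, 6, 6.5.
v(4) ≈ -0.75680, v(4.5) ≈ -0.97753, v(5) ≈ -0.95892, v(5.5) ≈ -0.70554, v(6) ≈ -0.27942, v(6.5) ≈ 0.21512.
Sum = Δx · [v(4) + v(4.5) + v(5) + ...].
Sum ≈ -1.73155.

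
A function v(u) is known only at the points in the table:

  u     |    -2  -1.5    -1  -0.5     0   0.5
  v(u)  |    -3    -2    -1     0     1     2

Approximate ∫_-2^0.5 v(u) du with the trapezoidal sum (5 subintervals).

-1.25

Δu = 0.5.
T_5 = (0.5/2)·[(-3) + 2·(-2) + 2·(-1) + 2·0 + 2·1 + 2] = -1.25.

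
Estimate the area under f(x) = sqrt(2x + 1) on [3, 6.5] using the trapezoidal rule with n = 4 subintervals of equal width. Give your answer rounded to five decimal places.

Δx = (6.5 − 3)/4 = 0.875.
f(3) ≈ 2.64575, f(3.875) ≈ 2.95804, f(4.75) ≈ 3.24037, f(5.625) ≈ 3.50000, f(6.5) ≈ 3.74166.
T_4 = (Δx/2)·[f(x_0) + 2f(x_1) + 2f(x_2) + 2f(x_3) + f(x_4)].
Sum ≈ 11.28060.

11.28060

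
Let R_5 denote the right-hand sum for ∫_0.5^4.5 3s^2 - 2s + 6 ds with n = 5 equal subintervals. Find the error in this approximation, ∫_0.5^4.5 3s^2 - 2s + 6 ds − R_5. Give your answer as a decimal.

Exact integral: ∫_0.5^4.5 f(s) ds = 95.
R_5 = 117.08.
Error = 95 − 117.08 = -22.08.

-22.08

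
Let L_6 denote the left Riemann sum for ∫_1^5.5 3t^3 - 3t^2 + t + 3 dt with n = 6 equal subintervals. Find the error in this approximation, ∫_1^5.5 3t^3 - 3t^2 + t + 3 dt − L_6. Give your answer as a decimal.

Exact integral: ∫_1^5.5 f(t) dt = 548.296875.
L_6 = 404.54296875.
Error = 548.296875 − 404.54296875 = 143.75390625.

143.75390625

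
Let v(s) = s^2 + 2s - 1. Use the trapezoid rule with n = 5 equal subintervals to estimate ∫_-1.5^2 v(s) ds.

2.3275

Δs = (2 − (-1.5))/5 = 0.7.
v(-1.5) = -1.75, v(-0.8) = -1.96, v(-0.1) = -1.19, v(0.6) = 0.56, v(1.3) = 3.29, v(2) = 7.
T_5 = (Δs/2)·[v(s_0) + 2v(s_1) + ... + 2v(s_{4}) + v(s_5)].
Sum = 2.3275.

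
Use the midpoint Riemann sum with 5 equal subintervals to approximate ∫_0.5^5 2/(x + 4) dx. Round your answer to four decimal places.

Δx = (5 − 0.5)/5 = 0.9.
Midpoints: 0.95, 1.85, 2.75, 3.65, 4.55.
f(0.95) = 40/99, f(1.85) = 40/117, f(2.75) = 8/27, f(3.65) = 40/153, f(4.55) = 40/171.
Sum = Δx · [f(0.95) + f(1.85) + f(2.75) + f(3.65) + f(4.55)].
Sum ≈ 1.3838.

1.3838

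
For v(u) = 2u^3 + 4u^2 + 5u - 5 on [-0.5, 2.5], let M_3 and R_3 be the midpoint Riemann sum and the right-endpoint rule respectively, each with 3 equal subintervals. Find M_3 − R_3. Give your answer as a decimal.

-42.75

M_3 = 38.
R_3 = 80.75.
M_3 − R_3 = -42.75.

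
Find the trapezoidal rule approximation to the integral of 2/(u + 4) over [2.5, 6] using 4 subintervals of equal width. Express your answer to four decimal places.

Δu = (6 − 2.5)/4 = 0.875.
f(2.5) = 4/13, f(3.375) = 16/59, f(4.25) = 8/33, f(5.125) = 16/73, f(6) = 0.2.
T_4 = (Δu/2)·[f(u_0) + 2f(u_1) + 2f(u_2) + 2f(u_3) + f(u_4)].
Sum ≈ 0.8633.

0.8633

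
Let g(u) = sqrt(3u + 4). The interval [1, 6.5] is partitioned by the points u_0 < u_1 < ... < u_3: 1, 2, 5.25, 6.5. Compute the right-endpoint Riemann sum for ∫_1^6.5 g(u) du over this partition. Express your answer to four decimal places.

Subinterval widths: 1, 3.25, 1.25.
Right endpoints: 2, 5.25, 6.5.
g(2) ≈ 3.1623, g(5.25) ≈ 4.4441, g(6.5) ≈ 4.8477.
Sum = Σ Δu_i · g(u_i).
Sum ≈ 23.6652.

23.6652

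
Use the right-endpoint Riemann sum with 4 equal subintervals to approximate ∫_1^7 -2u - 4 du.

Δu = (7 − 1)/4 = 1.5.
Right endpoints: 2.5, 4, 5.5, 7.
f(2.5) = -9, f(4) = -12, f(5.5) = -15, f(7) = -18.
Sum = Δu · [f(2.5) + f(4) + f(5.5) + f(7)].
Sum = -81.

-81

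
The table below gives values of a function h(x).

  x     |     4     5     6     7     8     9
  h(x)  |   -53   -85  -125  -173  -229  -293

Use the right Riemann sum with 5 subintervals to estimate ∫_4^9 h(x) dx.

Δx = 1.
Sum = 1·[(-85) + (-125) + (-173) + (-229) + (-293)] = -905.

-905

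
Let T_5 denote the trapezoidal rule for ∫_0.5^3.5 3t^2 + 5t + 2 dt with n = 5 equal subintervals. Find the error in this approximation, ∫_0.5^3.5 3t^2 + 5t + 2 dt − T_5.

-0.54

Exact integral: ∫_0.5^3.5 f(t) dt = 78.75.
T_5 = 79.29.
Error = 78.75 − 79.29 = -0.54.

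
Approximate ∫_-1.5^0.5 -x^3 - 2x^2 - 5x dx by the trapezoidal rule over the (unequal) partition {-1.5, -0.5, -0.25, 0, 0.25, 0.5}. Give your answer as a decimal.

Subinterval widths: 1, 0.25, 0.25, 0.25, 0.25.
f(-1.5) = 6.375, f(-0.5) = 2.125, f(-0.25) = 1.140625, f(0) = 0, f(0.25) = -1.390625, f(0.5) = -3.125.
On each subinterval the trapezoid contributes (Δx_i/2)·[f(x_{i-1}) + f(x_i)].
Sum = 4.0625.

4.0625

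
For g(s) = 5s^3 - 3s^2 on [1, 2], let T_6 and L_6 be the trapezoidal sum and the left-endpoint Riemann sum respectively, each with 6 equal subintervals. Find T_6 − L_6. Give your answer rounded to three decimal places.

2.167

T_6 ≈ 11.84028.
L_6 ≈ 9.67361.
T_6 − L_6 ≈ 2.167.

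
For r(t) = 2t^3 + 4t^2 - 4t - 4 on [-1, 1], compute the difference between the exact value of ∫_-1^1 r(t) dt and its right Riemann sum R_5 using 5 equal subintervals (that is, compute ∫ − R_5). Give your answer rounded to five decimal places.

0.58667

Exact integral: ∫_-1^1 r(t) dt ≈ -5.3333333.
R_5 = -5.92.
Error ≈ -5.3333333 − (-5.92) ≈ 0.58667.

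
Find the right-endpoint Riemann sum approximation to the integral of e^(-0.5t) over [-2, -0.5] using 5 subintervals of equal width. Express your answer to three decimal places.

Δt = (-0.5 − (-2))/5 = 0.3.
Right endpoints: -1.7, -1.4, -1.1, -0.8, -0.5.
f(-1.7) ≈ 2.340, f(-1.4) ≈ 2.014, f(-1.1) ≈ 1.733, f(-0.8) ≈ 1.492, f(-0.5) ≈ 1.284.
Sum = Δt · [f(-1.7) + f(-1.4) + f(-1.1) + f(-0.8) + f(-0.5)].
Sum ≈ 2.659.

2.659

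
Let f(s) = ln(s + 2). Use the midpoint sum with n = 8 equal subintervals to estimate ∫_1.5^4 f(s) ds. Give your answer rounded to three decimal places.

Δs = (4 − 1.5)/8 = 0.3125.
Midpoints: 1.65625, 1.96875, 2.28125, 2.59375, 2.90625, 3.21875, 3.53125, 3.84375.
f(1.65625) ≈ 1.296, f(1.96875) ≈ 1.378, f(2.28125) ≈ 1.454, f(2.59375) ≈ 1.525, f(2.90625) ≈ 1.591, f(3.21875) ≈ 1.652, f(3.53125) ≈ 1.710, f(3.84375) ≈ 1.765.
Sum = Δs · [f(1.65625) + f(1.96875) + f(2.28125) + ...].
Sum ≈ 3.866.

3.866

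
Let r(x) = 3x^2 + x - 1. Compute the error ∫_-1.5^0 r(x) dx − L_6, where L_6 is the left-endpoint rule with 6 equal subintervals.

-0.703125

Exact integral: ∫_-1.5^0 r(x) dx = 0.75.
L_6 = 1.453125.
Error = 0.75 − 1.453125 = -0.703125.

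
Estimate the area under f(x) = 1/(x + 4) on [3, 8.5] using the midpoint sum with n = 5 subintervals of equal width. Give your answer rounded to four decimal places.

Δx = (8.5 − 3)/5 = 1.1.
Midpoints: 3.55, 4.65, 5.75, 6.85, 7.95.
f(3.55) = 20/151, f(4.65) = 20/173, f(5.75) = 4/39, f(6.85) = 20/217, f(7.95) = 20/239.
Sum = Δx · [f(3.55) + f(4.65) + f(5.75) + f(6.85) + f(7.95)].
Sum ≈ 0.5791.

0.5791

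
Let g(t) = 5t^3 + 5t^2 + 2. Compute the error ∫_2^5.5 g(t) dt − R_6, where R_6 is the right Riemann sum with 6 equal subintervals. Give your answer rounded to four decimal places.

Exact integral: ∫_2^5.5 g(t) dt ≈ 1394.786458.
R_6 ≈ 1676.189091.
Error ≈ 1394.786458 − 1676.189091 ≈ -281.4026.

-281.4026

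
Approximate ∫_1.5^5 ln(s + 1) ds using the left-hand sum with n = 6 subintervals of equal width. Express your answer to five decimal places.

4.69789

Δs = (5 − 1.5)/6 = 7/12.
Left endpoints: 1.5, 25/12, 8/3, 3.25, 23/6, 53/12.
f(1.5) ≈ 0.91629, f(25/12) ≈ 1.12601, f(8/3) ≈ 1.29928, f(3.25) ≈ 1.44692, f(23/6) ≈ 1.57554, f(53/12) ≈ 1.68948.
Sum = Δs · [f(1.5) + f(25/12) + f(8/3) + ...].
Sum ≈ 4.69789.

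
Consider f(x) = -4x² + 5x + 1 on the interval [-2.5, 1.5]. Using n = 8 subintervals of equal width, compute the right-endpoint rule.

-23

Δx = (1.5 − (-2.5))/8 = 0.5.
Right endpoints: -2, -1.5, -1, -0.5, 0, 0.5, 1, 1.5.
f(-2) = -25, f(-1.5) = -15.5, f(-1) = -8, f(-0.5) = -2.5, f(0) = 1, f(0.5) = 2.5, f(1) = 2, f(1.5) = -0.5.
Sum = Δx · [f(-2) + f(-1.5) + f(-1) + ...].
Sum = -23.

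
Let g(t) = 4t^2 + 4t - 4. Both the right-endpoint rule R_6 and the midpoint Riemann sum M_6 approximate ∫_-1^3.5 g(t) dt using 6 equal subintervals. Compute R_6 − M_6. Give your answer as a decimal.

26.15625

R_6 = 88.3125.
M_6 = 62.15625.
R_6 − M_6 = 26.15625.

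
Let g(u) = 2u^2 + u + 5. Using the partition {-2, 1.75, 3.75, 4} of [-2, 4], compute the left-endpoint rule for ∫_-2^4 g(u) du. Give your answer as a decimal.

76.21875

Subinterval widths: 3.75, 2, 0.25.
Left endpoints: -2, 1.75, 3.75.
g(-2) = 11, g(1.75) = 12.875, g(3.75) = 36.875.
Sum = Σ Δu_i · g(u_i).
Sum = 76.21875.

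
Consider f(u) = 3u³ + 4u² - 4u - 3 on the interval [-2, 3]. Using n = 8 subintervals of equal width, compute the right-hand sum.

105.99609375

Δu = (3 − (-2))/8 = 0.625.
Right endpoints: -1.375, -0.75, -0.125, 0.5, 1.125, 1.75, 2.375, 3.
f(-1.375) = 1159/512, f(-0.75) = 0.984375, f(-0.125) = -1251/512, f(0.5) = -3.625, f(1.125) = 939/512, f(1.75) = 18.328125, f(2.375) = 25729/512, f(3) = 102.
Sum = Δu · [f(-1.375) + f(-0.75) + f(-0.125) + ...].
Sum = 105.99609375.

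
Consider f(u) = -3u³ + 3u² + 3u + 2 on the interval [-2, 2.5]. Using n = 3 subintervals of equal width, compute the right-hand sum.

Δu = (2.5 − (-2))/3 = 1.5.
Right endpoints: -0.5, 1, 2.5.
f(-0.5) = 1.625, f(1) = 5, f(2.5) = -18.625.
Sum = Δu · [f(-0.5) + f(1) + f(2.5)].
Sum = -18.

-18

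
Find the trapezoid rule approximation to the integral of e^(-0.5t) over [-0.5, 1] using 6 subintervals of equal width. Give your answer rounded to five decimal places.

Δt = (1 − (-0.5))/6 = 0.25.
f(-0.5) ≈ 1.28403, f(-0.25) ≈ 1.13315, f(0) ≈ 1.00000, f(0.25) ≈ 0.88250, f(0.5) ≈ 0.77880, f(0.75) ≈ 0.68729, f(1) ≈ 0.60653.
T_6 = (Δt/2)·[f(t_0) + 2f(t_1) + ... + 2f(t_{5}) + f(t_6)].
Sum ≈ 1.35675.

1.35675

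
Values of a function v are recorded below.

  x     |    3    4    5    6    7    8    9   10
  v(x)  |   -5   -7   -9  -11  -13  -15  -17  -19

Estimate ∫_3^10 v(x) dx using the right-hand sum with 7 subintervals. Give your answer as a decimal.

Δx = 1.
Sum = 1·[(-7) + (-9) + (-11) + (-13) + (-15) + (-17) + (-19)] = -91.

-91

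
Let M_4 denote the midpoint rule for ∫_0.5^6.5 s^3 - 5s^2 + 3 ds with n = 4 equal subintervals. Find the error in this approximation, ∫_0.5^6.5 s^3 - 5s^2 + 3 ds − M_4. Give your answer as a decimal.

Exact integral: ∫_0.5^6.5 f(s) ds = 6.75.
M_4 = 0.5625.
Error = 6.75 − 0.5625 = 6.1875.

6.1875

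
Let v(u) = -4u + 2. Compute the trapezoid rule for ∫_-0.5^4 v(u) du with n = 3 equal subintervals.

-22.5

Δu = (4 − (-0.5))/3 = 1.5.
v(-0.5) = 4, v(1) = -2, v(2.5) = -8, v(4) = -14.
T_3 = (Δu/2)·[v(u_0) + 2v(u_1) + 2v(u_2) + v(u_3)].
Sum = -22.5.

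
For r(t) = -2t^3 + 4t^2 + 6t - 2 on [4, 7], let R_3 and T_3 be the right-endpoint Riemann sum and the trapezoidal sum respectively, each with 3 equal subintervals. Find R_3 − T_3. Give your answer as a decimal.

R_3 = -826.
T_3 = -622.
R_3 − T_3 = -204.

-204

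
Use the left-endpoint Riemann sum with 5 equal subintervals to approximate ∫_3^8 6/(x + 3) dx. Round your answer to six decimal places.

Δx = (8 − 3)/5 = 1.
Left endpoints: 3, 4, 5, 6, 7.
f(3) = 1, f(4) = 6/7, f(5) = 0.75, f(6) = 2/3, f(7) = 0.6.
Sum = Δx · [f(3) + f(4) + f(5) + f(6) + f(7)].
Sum ≈ 3.873810.

3.873810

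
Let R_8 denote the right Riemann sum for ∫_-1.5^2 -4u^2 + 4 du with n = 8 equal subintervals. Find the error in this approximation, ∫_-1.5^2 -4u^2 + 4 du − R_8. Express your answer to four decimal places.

Exact integral: ∫_-1.5^2 f(u) du ≈ -1.166667.
R_8 = -3.14453125.
Error ≈ -1.166667 − (-3.14453125) ≈ 1.9779.

1.9779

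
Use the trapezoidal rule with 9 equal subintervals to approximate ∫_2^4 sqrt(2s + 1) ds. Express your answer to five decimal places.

Δs = (4 − 2)/9 = 2/9.
f(2) ≈ 2.23607, f(20/9) ≈ 2.33333, f(22/9) ≈ 2.42670, f(8/3) ≈ 2.51661, f(26/9) ≈ 2.60342, f(28/9) ≈ 2.68742, f(10/3) ≈ 2.76887, f(32/9) ≈ 2.84800, f(34/9) ≈ 2.92499, f(4) ≈ 3.00000.
T_9 = (Δs/2)·[f(s_0) + 2f(s_1) + ... + 2f(s_{8}) + f(s_9)].
Sum ≈ 5.27275.

5.27275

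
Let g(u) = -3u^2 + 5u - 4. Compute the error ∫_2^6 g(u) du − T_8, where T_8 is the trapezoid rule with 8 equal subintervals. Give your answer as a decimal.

0.5

Exact integral: ∫_2^6 g(u) du = -144.
T_8 = -144.5.
Error = -144 − (-144.5) = 0.5.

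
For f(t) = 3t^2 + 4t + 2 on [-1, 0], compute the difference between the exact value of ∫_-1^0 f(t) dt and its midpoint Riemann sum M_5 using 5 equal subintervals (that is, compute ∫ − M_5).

0.01

Exact integral: ∫_-1^0 f(t) dt = 1.
M_5 = 0.99.
Error = 1 − 0.99 = 0.01.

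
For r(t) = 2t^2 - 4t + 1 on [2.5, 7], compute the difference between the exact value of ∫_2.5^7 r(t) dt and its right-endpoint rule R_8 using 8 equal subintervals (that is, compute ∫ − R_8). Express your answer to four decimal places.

-19.4590

Exact integral: ∫_2.5^7 r(t) dt = 137.25.
R_8 ≈ 156.708984.
Error ≈ 137.25 − 156.708984 ≈ -19.4590.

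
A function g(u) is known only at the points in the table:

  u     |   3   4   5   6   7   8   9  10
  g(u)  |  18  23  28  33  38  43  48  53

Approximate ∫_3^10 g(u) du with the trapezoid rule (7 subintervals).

248.5

Δu = 1.
T_7 = (1/2)·[18 + 2·23 + 2·28 + 2·33 + 2·38 + 2·43 + 2·48 + 53] = 248.5.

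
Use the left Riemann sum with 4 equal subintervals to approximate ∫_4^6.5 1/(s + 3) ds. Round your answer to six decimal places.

Δs = (6.5 − 4)/4 = 0.625.
Left endpoints: 4, 4.625, 5.25, 5.875.
f(4) = 1/7, f(4.625) = 8/61, f(5.25) = 4/33, f(5.875) = 8/71.
Sum = Δs · [f(4) + f(4.625) + f(5.25) + f(5.875)].
Sum ≈ 0.317433.

0.317433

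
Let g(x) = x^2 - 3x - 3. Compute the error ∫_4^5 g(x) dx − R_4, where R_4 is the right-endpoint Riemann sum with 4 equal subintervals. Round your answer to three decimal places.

-0.760

Exact integral: ∫_4^5 g(x) dx ≈ 3.83333.
R_4 = 4.59375.
Error ≈ 3.83333 − 4.59375 ≈ -0.760.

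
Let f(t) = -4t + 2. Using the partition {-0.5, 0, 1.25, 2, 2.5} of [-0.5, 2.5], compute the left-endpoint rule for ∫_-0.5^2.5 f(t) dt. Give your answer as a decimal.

Subinterval widths: 0.5, 1.25, 0.75, 0.5.
Left endpoints: -0.5, 0, 1.25, 2.
f(-0.5) = 4, f(0) = 2, f(1.25) = -3, f(2) = -6.
Sum = Σ Δt_i · f(t_i).
Sum = -0.75.

-0.75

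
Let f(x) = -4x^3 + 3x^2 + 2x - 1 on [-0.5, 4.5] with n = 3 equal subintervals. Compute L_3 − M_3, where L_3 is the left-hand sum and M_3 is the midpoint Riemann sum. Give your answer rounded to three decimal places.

172.917

L_3 ≈ -106.52778.
M_3 ≈ -279.44444.
L_3 − M_3 ≈ 172.917.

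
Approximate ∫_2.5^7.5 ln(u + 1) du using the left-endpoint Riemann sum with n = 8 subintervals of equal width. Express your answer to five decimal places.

8.52315

Δu = (7.5 − 2.5)/8 = 0.625.
Left endpoints: 2.5, 3.125, 3.75, 4.375, 5, 5.625, 6.25, 6.875.
f(2.5) ≈ 1.25276, f(3.125) ≈ 1.41707, f(3.75) ≈ 1.55814, f(4.375) ≈ 1.68176, f(5) ≈ 1.79176, f(5.625) ≈ 1.89085, f(6.25) ≈ 1.98100, f(6.875) ≈ 2.06369.
Sum = Δu · [f(2.5) + f(3.125) + f(3.75) + ...].
Sum ≈ 8.52315.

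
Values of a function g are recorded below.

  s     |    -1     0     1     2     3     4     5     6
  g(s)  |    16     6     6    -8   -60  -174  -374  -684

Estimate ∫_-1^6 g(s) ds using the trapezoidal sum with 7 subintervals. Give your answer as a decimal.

-938

Δs = 1.
T_7 = (1/2)·[16 + 2·6 + 2·6 + 2·(-8) + 2·(-60) + 2·(-174) + 2·(-374) + (-684)] = -938.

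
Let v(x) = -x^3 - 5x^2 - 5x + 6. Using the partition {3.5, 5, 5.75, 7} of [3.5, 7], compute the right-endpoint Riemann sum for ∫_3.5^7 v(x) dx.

-1458.37890625

Subinterval widths: 1.5, 0.75, 1.25.
Right endpoints: 5, 5.75, 7.
v(5) = -269, v(5.75) = -378.171875, v(7) = -617.
Sum = Σ Δx_i · v(x_i).
Sum = -1458.37890625.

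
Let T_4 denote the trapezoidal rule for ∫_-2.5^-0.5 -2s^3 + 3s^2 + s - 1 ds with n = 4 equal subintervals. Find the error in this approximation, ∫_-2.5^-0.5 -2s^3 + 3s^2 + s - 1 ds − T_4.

-1

Exact integral: ∫_-2.5^-0.5 f(s) ds = 30.
T_4 = 31.
Error = 30 − 31 = -1.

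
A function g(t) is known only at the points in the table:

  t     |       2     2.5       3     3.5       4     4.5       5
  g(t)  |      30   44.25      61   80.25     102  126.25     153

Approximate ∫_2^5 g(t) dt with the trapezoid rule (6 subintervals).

252.625

Δt = 0.5.
T_6 = (0.5/2)·[30 + 2·44.25 + 2·61 + 2·80.25 + 2·102 + 2·126.25 + 153] = 252.625.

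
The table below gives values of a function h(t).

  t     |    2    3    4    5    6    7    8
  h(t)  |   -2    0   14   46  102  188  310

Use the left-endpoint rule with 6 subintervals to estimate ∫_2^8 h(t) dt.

Δt = 1.
Sum = 1·[(-2) + 0 + 14 + 46 + 102 + 188] = 348.

348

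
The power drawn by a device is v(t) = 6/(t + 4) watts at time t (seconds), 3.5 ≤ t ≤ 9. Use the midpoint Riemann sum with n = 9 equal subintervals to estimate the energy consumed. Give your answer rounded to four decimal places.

Δt = (9 − 3.5)/9 = 11/18.
Midpoints: 137/36, 53/12, 181/36, 203/36, 6.25, 247/36, 269/36, 97/12, 313/36.
v(137/36) = 216/281, v(53/12) = 72/101, v(181/36) = 216/325, v(203/36) = 216/347, v(6.25) = 24/41, v(247/36) = 216/391, v(269/36) = 216/413, v(97/12) = 72/145, v(313/36) = 216/457.
Sum = Δt · [v(137/36) + v(53/12) + v(181/36) + ...].
Sum ≈ 3.2992.

3.2992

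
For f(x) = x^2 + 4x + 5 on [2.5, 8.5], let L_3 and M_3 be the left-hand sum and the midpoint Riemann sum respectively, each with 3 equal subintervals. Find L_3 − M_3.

L_3 = 275.5.
M_3 = 359.5.
L_3 − M_3 = -84.

-84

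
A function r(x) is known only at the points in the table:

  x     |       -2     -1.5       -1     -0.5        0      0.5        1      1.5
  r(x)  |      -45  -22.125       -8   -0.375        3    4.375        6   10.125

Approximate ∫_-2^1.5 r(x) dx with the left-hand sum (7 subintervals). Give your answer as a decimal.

-31.0625

Δx = 0.5.
Sum = 0.5·[(-45) + (-22.125) + (-8) + (-0.375) + 3 + 4.375 + 6] = -31.0625.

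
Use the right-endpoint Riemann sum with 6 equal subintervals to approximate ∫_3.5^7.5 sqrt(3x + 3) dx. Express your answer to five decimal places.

Δx = (7.5 − 3.5)/6 = 2/3.
Right endpoints: 25/6, 29/6, 5.5, 37/6, 41/6, 7.5.
f(25/6) ≈ 3.93700, f(29/6) ≈ 4.18330, f(5.5) ≈ 4.41588, f(37/6) ≈ 4.63681, f(41/6) ≈ 4.84768, f(7.5) ≈ 5.04975.
Sum = Δx · [f(25/6) + f(29/6) + f(5.5) + ...].
Sum ≈ 18.04695.

18.04695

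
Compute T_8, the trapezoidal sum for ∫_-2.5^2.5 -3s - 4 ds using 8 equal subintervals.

-20

Δs = (2.5 − (-2.5))/8 = 0.625.
f(-2.5) = 3.5, f(-1.875) = 1.625, f(-1.25) = -0.25, f(-0.625) = -2.125, f(0) = -4, f(0.625) = -5.875, f(1.25) = -7.75, f(1.875) = -9.625, f(2.5) = -11.5.
T_8 = (Δs/2)·[f(s_0) + 2f(s_1) + ... + 2f(s_{7}) + f(s_8)].
Sum = -20.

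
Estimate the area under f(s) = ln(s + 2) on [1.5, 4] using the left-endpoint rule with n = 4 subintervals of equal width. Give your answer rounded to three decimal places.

3.694

Δs = (4 − 1.5)/4 = 0.625.
Left endpoints: 1.5, 2.125, 2.75, 3.375.
f(1.5) ≈ 1.253, f(2.125) ≈ 1.417, f(2.75) ≈ 1.558, f(3.375) ≈ 1.682.
Sum = Δs · [f(1.5) + f(2.125) + f(2.75) + f(3.375)].
Sum ≈ 3.694.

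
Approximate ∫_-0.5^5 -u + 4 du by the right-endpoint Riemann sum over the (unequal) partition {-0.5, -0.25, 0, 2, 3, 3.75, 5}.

Subinterval widths: 0.25, 0.25, 2, 1, 0.75, 1.25.
Right endpoints: -0.25, 0, 2, 3, 3.75, 5.
f(-0.25) = 4.25, f(0) = 4, f(2) = 2, f(3) = 1, f(3.75) = 0.25, f(5) = -1.
Sum = Σ Δu_i · f(u_i).
Sum = 6.

6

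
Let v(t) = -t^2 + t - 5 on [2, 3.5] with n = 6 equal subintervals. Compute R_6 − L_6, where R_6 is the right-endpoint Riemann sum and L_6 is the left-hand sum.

-1.6875

R_6 = -15.859375.
L_6 = -14.171875.
R_6 − L_6 = -1.6875.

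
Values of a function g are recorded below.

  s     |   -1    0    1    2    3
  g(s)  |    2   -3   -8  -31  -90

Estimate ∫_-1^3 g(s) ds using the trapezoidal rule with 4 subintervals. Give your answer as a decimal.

Δs = 1.
T_4 = (1/2)·[2 + 2·(-3) + 2·(-8) + 2·(-31) + (-90)] = -86.

-86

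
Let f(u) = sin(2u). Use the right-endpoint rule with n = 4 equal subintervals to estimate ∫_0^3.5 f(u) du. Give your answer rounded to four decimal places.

0.3773

Δu = (3.5 − 0)/4 = 0.875.
Right endpoints: 0.875, 1.75, 2.625, 3.5.
f(0.875) ≈ 0.9840, f(1.75) ≈ -0.3508, f(2.625) ≈ -0.8589, f(3.5) ≈ 0.6570.
Sum = Δu · [f(0.875) + f(1.75) + f(2.625) + f(3.5)].
Sum ≈ 0.3773.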